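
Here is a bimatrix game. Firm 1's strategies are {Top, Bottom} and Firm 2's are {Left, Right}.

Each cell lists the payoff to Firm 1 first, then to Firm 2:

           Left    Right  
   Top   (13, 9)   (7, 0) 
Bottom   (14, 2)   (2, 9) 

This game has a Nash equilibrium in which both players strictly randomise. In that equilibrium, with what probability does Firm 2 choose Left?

Let c be the probability that Firm 2 plays Left. In a completely mixed equilibrium, Firm 1 must be indifferent between Top and Bottom.
Firm 1's expected payoff from Top is 13c + 7(1−c); from Bottom it is 14c + 2(1−c).
Setting these equal: 6c + 7 = 12c + 2, so c = 5/6.

5/6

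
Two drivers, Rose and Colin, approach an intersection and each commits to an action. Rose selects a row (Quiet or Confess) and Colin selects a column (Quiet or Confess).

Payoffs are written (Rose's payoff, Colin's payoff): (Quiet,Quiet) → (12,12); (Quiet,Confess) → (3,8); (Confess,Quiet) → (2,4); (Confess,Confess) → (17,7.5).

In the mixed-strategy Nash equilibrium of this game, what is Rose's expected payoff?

33/4

First find y, the probability Colin plays Quiet, from Rose's indifference between Quiet and Confess: 12y + 3(1−y) = 2y + 17(1−y), giving y = 7/12.
Since Rose is indifferent in equilibrium, Rose's expected payoff equals the payoff from either row against (7/12, 5/12). Using Quiet: 12(7/12) + 3(5/12) = 33/4.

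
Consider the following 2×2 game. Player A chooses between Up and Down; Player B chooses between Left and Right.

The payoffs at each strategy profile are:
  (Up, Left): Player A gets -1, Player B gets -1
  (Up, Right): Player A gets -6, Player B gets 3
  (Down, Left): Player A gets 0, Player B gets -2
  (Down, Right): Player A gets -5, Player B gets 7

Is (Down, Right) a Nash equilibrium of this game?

Yes

At (Down, Right), Player A earns -5; switching to Up would give -6, so Player A has no profitable deviation.
Player B earns 7; switching to Left would give -2, so Player B has no profitable deviation.
Neither player can gain by a unilateral deviation, so this profile is a Nash equilibrium.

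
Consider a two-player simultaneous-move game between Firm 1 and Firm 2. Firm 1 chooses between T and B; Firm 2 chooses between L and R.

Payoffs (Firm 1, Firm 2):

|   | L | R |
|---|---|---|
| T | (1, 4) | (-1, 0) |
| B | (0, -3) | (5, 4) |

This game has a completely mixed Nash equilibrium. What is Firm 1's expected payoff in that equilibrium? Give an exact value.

5/7

First find q, the probability Firm 2 plays L, from Firm 1's indifference between T and B: q − (1−q) = 5(1−q), giving q = 6/7.
Since Firm 1 is indifferent in equilibrium, Firm 1's expected payoff equals the payoff from either row against (6/7, 1/7). Using T: (6/7) − (1/7) = 5/7.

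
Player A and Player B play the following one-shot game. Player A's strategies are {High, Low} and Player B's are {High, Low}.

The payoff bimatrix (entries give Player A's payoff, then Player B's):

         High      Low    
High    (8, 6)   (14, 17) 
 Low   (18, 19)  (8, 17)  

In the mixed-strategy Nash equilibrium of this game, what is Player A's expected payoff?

First find y, the probability Player B plays High, from Player A's indifference between High and Low: 8y + 14(1−y) = 18y + 8(1−y), giving y = 3/8.
Since Player A is indifferent in equilibrium, Player A's expected payoff equals the payoff from either row against (3/8, 5/8). Using High: 8(3/8) + 14(5/8) = 47/4.

47/4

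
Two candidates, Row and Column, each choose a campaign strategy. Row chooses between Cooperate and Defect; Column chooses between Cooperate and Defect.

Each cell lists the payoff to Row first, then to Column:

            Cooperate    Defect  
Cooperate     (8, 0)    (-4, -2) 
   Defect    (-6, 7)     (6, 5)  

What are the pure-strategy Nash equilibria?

(Cooperate, Cooperate)

(Cooperate, Cooperate): Row gets 8 ≥ -6 from Defect, and Column gets 0 ≥ -2 from Defect — Nash equilibrium.
(Cooperate, Defect): Row prefers Defect (6 > -4); Column prefers Cooperate (0 > -2) — not an equilibrium.
(Defect, Cooperate): Row prefers Cooperate (8 > -6) — not an equilibrium.
(Defect, Defect): Column prefers Cooperate (7 > 5) — not an equilibrium.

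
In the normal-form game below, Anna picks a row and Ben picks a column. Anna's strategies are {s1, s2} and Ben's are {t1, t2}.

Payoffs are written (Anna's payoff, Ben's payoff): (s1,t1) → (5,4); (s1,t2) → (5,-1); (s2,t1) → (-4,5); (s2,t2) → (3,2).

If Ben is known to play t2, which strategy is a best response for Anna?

s1

Against t2, Anna earns 5 from s1 and 3 from s2.
So s1 is the best response.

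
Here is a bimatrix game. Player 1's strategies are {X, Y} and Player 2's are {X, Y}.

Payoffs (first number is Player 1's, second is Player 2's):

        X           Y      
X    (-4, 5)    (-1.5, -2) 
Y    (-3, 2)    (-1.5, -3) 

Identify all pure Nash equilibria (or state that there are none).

(Y, X)

(X, X): Player 1 prefers Y (-3 > -4) — not an equilibrium.
(X, Y): Player 2 prefers X (5 > -2) — not an equilibrium.
(Y, X): Player 1 gets -3 ≥ -4 from X, and Player 2 gets 2 ≥ -3 from Y — Nash equilibrium.
(Y, Y): Player 2 prefers X (2 > -3) — not an equilibrium.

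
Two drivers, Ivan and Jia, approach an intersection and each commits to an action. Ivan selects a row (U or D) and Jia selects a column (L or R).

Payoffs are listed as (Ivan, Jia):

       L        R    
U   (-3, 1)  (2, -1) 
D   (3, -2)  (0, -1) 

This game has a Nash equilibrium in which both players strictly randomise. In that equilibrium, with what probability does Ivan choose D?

Let p be the probability that Ivan plays U. In a completely mixed equilibrium, Jia must be indifferent between L and R.
Jia's expected payoff from L is p − 2(1−p); from R it is −p − (1−p).
Setting these equal: 3p − 2 = -1, so p = 1/3.
Therefore Ivan plays D with probability 1 − 1/3 = 2/3.

2/3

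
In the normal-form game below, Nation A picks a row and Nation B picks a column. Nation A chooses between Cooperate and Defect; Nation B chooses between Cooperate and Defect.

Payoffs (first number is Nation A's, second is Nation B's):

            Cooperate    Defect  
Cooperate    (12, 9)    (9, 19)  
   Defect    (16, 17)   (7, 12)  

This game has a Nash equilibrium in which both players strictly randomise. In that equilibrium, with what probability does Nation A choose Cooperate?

1/3

Let r be the probability that Nation A plays Cooperate. In a completely mixed equilibrium, Nation B must be indifferent between Cooperate and Defect.
Nation B's expected payoff from Cooperate is 9r + 17(1−r); from Defect it is 19r + 12(1−r).
Setting these equal: −8r + 17 = 7r + 12, so r = 1/3.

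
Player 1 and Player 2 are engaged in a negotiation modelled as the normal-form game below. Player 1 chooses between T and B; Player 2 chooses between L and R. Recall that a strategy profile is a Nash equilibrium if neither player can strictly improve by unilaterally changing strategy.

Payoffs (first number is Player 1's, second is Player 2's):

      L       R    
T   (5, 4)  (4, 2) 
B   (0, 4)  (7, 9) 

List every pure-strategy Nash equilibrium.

(T, L): Player 1 gets 5 ≥ 0 from B, and Player 2 gets 4 ≥ 2 from R — Nash equilibrium.
(T, R): Player 1 prefers B (7 > 4); Player 2 prefers L (4 > 2) — not an equilibrium.
(B, L): Player 1 prefers T (5 > 0); Player 2 prefers R (9 > 4) — not an equilibrium.
(B, R): Player 1 gets 7 ≥ 4 from T, and Player 2 gets 9 ≥ 4 from L — Nash equilibrium.

(T, L) and (B, R)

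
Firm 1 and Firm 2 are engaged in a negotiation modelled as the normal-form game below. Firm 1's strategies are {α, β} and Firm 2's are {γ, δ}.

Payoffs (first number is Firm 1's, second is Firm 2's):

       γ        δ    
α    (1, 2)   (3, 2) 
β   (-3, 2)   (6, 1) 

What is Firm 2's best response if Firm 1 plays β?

γ

Against β, Firm 2 earns 2 from γ and 1 from δ.
So γ is the best response.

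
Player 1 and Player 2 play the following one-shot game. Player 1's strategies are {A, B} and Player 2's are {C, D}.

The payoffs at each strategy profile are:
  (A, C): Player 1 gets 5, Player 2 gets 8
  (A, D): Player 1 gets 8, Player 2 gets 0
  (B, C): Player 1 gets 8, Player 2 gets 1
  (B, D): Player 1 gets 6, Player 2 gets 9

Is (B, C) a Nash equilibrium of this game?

At (B, C), Player 1 earns 8; switching to A would give 5, so Player 1 has no profitable deviation.
Player 2 earns 1; switching to D would give 9, so Player 2 would deviate.
Since at least one player can profitably deviate, this is not a Nash equilibrium.

No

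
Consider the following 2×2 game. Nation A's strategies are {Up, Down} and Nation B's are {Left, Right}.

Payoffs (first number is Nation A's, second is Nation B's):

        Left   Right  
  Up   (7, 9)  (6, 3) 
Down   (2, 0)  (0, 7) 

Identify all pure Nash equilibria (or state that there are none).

(Up, Left): Nation A gets 7 ≥ 2 from Down, and Nation B gets 9 ≥ 3 from Right — Nash equilibrium.
(Up, Right): Nation B prefers Left (9 > 3) — not an equilibrium.
(Down, Left): Nation A prefers Up (7 > 2); Nation B prefers Right (7 > 0) — not an equilibrium.
(Down, Right): Nation A prefers Up (6 > 0) — not an equilibrium.

(Up, Left)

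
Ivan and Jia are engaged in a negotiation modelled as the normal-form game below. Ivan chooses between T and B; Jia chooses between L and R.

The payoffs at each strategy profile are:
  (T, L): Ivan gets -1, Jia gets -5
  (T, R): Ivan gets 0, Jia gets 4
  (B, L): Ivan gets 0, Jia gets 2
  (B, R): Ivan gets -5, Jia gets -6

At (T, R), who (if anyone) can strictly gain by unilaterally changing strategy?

Ivan at (T, R) earns 0; deviating to B yields -5 — not better.
Jia earns 4; deviating to L yields -5 — not better.
Neither player can strictly improve; the profile is a Nash equilibrium.

Neither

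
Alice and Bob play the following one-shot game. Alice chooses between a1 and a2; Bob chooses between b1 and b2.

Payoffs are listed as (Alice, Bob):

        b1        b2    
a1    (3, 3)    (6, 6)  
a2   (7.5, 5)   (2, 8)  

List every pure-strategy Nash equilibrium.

(a1, b1): Alice prefers a2 (7.5 > 3); Bob prefers b2 (6 > 3) — not an equilibrium.
(a1, b2): Alice gets 6 ≥ 2 from a2, and Bob gets 6 ≥ 3 from b1 — Nash equilibrium.
(a2, b1): Bob prefers b2 (8 > 5) — not an equilibrium.
(a2, b2): Alice prefers a1 (6 > 2) — not an equilibrium.

(a1, b2)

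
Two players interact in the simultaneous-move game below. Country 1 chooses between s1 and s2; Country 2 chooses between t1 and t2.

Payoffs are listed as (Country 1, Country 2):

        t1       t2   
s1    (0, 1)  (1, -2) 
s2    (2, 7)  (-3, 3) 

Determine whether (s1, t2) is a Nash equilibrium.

At (s1, t2), Country 1 earns 1; switching to s2 would give -3, so Country 1 has no profitable deviation.
Country 2 earns -2; switching to t1 would give 1, so Country 2 would deviate.
Since at least one player can profitably deviate, this is not a Nash equilibrium.

No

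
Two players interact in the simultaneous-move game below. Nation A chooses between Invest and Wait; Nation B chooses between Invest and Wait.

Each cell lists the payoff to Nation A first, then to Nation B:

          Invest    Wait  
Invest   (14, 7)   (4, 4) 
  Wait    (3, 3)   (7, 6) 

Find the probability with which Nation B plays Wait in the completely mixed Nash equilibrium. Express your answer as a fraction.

11/14

Let y be the probability that Nation B plays Invest. In a completely mixed equilibrium, Nation A must be indifferent between Invest and Wait.
Nation A's expected payoff from Invest is 14y + 4(1−y); from Wait it is 3y + 7(1−y).
Setting these equal: 10y + 4 = −4y + 7, so y = 3/14.
Therefore Nation B plays Wait with probability 1 − 3/14 = 11/14.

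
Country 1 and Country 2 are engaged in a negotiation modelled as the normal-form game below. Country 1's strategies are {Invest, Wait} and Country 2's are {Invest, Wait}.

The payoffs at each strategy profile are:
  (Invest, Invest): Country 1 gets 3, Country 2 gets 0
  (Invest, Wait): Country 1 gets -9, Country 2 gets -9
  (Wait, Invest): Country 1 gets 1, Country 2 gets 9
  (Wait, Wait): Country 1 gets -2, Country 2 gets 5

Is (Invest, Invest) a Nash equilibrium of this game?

Yes

At (Invest, Invest), Country 1 earns 3; switching to Wait would give 1, so Country 1 has no profitable deviation.
Country 2 earns 0; switching to Wait would give -9, so Country 2 has no profitable deviation.
Neither player can gain by a unilateral deviation, so this profile is a Nash equilibrium.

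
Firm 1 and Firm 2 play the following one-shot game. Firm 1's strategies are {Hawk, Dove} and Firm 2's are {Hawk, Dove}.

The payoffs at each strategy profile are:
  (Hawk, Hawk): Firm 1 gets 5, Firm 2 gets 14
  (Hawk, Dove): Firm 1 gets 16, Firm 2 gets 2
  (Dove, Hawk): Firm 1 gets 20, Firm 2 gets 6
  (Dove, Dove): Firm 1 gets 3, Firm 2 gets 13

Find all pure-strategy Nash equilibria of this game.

(Hawk, Hawk): Firm 1 prefers Dove (20 > 5) — not an equilibrium.
(Hawk, Dove): Firm 2 prefers Hawk (14 > 2) — not an equilibrium.
(Dove, Hawk): Firm 2 prefers Dove (13 > 6) — not an equilibrium.
(Dove, Dove): Firm 1 prefers Hawk (16 > 3) — not an equilibrium.

none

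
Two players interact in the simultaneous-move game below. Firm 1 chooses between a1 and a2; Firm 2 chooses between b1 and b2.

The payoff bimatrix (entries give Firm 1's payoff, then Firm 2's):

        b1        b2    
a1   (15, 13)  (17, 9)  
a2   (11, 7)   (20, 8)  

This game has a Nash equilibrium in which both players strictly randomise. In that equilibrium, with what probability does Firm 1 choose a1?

1/5

Let r be the probability that Firm 1 plays a1. In a completely mixed equilibrium, Firm 2 must be indifferent between b1 and b2.
Firm 2's expected payoff from b1 is 13r + 7(1−r); from b2 it is 9r + 8(1−r).
Setting these equal: 6r + 7 = r + 8, so r = 1/5.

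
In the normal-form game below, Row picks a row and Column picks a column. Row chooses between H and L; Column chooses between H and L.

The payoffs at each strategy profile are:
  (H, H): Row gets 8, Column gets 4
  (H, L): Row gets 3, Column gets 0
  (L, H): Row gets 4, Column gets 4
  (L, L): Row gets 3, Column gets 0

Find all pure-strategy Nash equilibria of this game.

(H, H)

(H, H): Row gets 8 ≥ 4 from L, and Column gets 4 ≥ 0 from L — Nash equilibrium.
(H, L): Column prefers H (4 > 0) — not an equilibrium.
(L, H): Row prefers H (8 > 4) — not an equilibrium.
(L, L): Column prefers H (4 > 0) — not an equilibrium.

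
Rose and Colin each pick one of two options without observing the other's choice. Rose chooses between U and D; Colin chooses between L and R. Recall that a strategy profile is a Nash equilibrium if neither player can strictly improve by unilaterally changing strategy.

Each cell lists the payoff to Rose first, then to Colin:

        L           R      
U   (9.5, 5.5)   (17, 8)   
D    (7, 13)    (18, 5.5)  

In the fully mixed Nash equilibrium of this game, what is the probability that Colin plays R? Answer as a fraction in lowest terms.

Let c be the probability that Colin plays L. In a completely mixed equilibrium, Rose must be indifferent between U and D.
Rose's expected payoff from U is 9.5c + 17(1−c); from D it is 7c + 18(1−c).
Setting these equal: −7.5c + 17 = −11c + 18, so c = 2/7.
Therefore Colin plays R with probability 1 − 2/7 = 5/7.

5/7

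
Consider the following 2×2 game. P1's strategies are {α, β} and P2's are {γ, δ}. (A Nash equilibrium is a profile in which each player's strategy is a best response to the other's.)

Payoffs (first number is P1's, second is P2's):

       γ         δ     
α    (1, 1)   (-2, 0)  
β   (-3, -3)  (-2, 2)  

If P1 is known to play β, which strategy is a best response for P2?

δ

Against β, P2 earns -3 from γ and 2 from δ.
So δ is the best response.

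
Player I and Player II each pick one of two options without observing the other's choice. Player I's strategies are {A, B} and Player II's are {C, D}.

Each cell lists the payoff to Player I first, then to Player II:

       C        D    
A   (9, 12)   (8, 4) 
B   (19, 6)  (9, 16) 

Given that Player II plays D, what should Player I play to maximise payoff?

B

Against D, Player I earns 8 from A and 9 from B.
So B is the best response.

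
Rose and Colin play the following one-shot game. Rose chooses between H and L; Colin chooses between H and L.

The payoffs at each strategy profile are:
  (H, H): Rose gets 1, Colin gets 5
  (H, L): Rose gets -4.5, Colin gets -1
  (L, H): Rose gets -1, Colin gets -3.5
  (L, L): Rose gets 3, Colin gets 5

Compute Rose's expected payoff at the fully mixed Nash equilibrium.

-3/19

First find q, the probability Colin plays H, from Rose's indifference between H and L: q − 4.5(1−q) = −q + 3(1−q), giving q = 15/19.
Since Rose is indifferent in equilibrium, Rose's expected payoff equals the payoff from either row against (15/19, 4/19). Using H: (15/19) − 4.5(4/19) = -3/19.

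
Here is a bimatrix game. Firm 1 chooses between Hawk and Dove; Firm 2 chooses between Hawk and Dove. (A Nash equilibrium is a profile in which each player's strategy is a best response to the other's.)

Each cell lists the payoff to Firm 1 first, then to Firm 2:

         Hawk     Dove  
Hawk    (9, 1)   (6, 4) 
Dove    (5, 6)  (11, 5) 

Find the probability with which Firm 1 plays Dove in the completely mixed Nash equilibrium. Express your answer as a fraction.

3/4

Let r be the probability that Firm 1 plays Hawk. In a completely mixed equilibrium, Firm 2 must be indifferent between Hawk and Dove.
Firm 2's expected payoff from Hawk is r + 6(1−r); from Dove it is 4r + 5(1−r).
Setting these equal: −5r + 6 = −r + 5, so r = 1/4.
Therefore Firm 1 plays Dove with probability 1 − 1/4 = 3/4.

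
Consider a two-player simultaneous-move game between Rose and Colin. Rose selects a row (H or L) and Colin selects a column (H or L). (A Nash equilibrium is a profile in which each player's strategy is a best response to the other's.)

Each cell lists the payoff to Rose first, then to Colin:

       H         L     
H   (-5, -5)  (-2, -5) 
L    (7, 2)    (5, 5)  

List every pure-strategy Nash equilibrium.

(H, H): Rose prefers L (7 > -5) — not an equilibrium.
(H, L): Rose prefers L (5 > -2) — not an equilibrium.
(L, H): Colin prefers L (5 > 2) — not an equilibrium.
(L, L): Rose gets 5 ≥ -2 from H, and Colin gets 5 ≥ 2 from H — Nash equilibrium.

(L, L)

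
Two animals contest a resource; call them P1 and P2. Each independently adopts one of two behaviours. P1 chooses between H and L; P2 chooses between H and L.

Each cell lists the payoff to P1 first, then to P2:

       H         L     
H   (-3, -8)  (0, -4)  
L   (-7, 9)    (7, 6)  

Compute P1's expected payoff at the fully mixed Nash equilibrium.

First find q, the probability P2 plays H, from P1's indifference between H and L: −3q = −7q + 7(1−q), giving q = 7/11.
Since P1 is indifferent in equilibrium, P1's expected payoff equals the payoff from either row against (7/11, 4/11). Using H: −3(7/11) = -21/11.

-21/11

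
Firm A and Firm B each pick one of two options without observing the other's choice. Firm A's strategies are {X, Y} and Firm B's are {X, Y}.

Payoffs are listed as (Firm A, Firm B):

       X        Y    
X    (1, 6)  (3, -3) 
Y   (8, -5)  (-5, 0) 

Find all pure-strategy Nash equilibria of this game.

none

(X, X): Firm A prefers Y (8 > 1) — not an equilibrium.
(X, Y): Firm B prefers X (6 > -3) — not an equilibrium.
(Y, X): Firm B prefers Y (0 > -5) — not an equilibrium.
(Y, Y): Firm A prefers X (3 > -5) — not an equilibrium.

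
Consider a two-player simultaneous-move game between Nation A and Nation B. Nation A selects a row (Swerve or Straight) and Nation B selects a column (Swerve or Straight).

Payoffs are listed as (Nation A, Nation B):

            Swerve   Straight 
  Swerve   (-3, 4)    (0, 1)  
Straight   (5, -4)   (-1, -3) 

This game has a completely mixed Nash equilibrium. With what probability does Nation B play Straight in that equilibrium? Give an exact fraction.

8/9

Let q be the probability that Nation B plays Swerve. In a completely mixed equilibrium, Nation A must be indifferent between Swerve and Straight.
Nation A's expected payoff from Swerve is −3q; from Straight it is 5q − (1−q).
Setting these equal: −3q = 6q − 1, so q = 1/9.
Therefore Nation B plays Straight with probability 1 − 1/9 = 8/9.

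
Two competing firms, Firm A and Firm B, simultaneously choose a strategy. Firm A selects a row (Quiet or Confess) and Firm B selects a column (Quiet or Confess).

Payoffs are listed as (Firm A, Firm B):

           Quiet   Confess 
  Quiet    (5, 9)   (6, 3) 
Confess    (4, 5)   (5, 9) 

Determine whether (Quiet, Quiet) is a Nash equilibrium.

Yes

At (Quiet, Quiet), Firm A earns 5; switching to Confess would give 4, so Firm A has no profitable deviation.
Firm B earns 9; switching to Confess would give 3, so Firm B has no profitable deviation.
Neither player can gain by a unilateral deviation, so this profile is a Nash equilibrium.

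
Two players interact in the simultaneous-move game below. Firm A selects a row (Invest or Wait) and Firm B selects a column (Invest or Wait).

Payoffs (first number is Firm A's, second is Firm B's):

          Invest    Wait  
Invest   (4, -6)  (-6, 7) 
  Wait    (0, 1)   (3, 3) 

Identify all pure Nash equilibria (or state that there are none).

(Wait, Wait)

(Invest, Invest): Firm B prefers Wait (7 > -6) — not an equilibrium.
(Invest, Wait): Firm A prefers Wait (3 > -6) — not an equilibrium.
(Wait, Invest): Firm A prefers Invest (4 > 0); Firm B prefers Wait (3 > 1) — not an equilibrium.
(Wait, Wait): Firm A gets 3 ≥ -6 from Invest, and Firm B gets 3 ≥ 1 from Invest — Nash equilibrium.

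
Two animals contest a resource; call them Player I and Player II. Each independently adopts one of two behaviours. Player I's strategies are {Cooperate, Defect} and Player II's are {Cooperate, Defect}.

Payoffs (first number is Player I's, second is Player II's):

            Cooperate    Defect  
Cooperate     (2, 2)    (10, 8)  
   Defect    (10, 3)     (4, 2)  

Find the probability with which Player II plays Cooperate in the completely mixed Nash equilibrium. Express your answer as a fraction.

3/7

Let c be the probability that Player II plays Cooperate. In a completely mixed equilibrium, Player I must be indifferent between Cooperate and Defect.
Player I's expected payoff from Cooperate is 2c + 10(1−c); from Defect it is 10c + 4(1−c).
Setting these equal: −8c + 10 = 6c + 4, so c = 3/7.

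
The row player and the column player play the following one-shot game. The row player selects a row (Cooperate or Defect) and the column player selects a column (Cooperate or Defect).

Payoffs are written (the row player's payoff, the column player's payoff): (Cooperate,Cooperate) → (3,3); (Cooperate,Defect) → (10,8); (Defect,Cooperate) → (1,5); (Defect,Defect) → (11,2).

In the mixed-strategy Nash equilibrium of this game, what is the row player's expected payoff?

23/3

First find q, the probability the column player plays Cooperate, from the row player's indifference between Cooperate and Defect: 3q + 10(1−q) = q + 11(1−q), giving q = 1/3.
Since the row player is indifferent in equilibrium, the row player's expected payoff equals the payoff from either row against (1/3, 2/3). Using Cooperate: 3(1/3) + 10(2/3) = 23/3.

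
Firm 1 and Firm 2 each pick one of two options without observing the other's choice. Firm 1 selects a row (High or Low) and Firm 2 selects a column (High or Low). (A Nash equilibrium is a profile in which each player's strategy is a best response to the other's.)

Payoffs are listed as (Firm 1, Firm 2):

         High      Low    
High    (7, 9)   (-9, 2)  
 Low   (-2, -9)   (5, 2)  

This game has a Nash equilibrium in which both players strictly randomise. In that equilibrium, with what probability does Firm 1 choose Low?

7/18

Let p be the probability that Firm 1 plays High. In a completely mixed equilibrium, Firm 2 must be indifferent between High and Low.
Firm 2's expected payoff from High is 9p − 9(1−p); from Low it is 2p + 2(1−p).
Setting these equal: 18p − 9 = 2, so p = 11/18.
Therefore Firm 1 plays Low with probability 1 − 11/18 = 7/18.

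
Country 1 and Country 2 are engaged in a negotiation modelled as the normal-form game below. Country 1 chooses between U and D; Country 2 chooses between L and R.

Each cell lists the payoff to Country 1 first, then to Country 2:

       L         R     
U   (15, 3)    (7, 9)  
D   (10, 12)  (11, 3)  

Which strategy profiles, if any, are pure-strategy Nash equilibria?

none

(U, L): Country 2 prefers R (9 > 3) — not an equilibrium.
(U, R): Country 1 prefers D (11 > 7) — not an equilibrium.
(D, L): Country 1 prefers U (15 > 10) — not an equilibrium.
(D, R): Country 2 prefers L (12 > 3) — not an equilibrium.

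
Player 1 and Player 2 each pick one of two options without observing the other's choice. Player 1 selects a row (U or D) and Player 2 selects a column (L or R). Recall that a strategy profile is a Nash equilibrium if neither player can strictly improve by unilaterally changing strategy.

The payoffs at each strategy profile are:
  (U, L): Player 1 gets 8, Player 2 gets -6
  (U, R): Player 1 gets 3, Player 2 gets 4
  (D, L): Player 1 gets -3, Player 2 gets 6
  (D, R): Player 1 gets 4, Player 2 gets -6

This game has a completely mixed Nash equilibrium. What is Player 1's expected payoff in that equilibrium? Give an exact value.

41/12

First find y, the probability Player 2 plays L, from Player 1's indifference between U and D: 8y + 3(1−y) = −3y + 4(1−y), giving y = 1/12.
Since Player 1 is indifferent in equilibrium, Player 1's expected payoff equals the payoff from either row against (1/12, 11/12). Using U: 8(1/12) + 3(11/12) = 41/12.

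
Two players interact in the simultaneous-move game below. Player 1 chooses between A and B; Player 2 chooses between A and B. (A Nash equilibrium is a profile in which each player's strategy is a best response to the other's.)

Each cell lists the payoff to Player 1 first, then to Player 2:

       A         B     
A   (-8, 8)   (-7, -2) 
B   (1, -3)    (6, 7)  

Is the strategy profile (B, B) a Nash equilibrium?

Yes

At (B, B), Player 1 earns 6; switching to A would give -7, so Player 1 has no profitable deviation.
Player 2 earns 7; switching to A would give -3, so Player 2 has no profitable deviation.
Neither player can gain by a unilateral deviation, so this profile is a Nash equilibrium.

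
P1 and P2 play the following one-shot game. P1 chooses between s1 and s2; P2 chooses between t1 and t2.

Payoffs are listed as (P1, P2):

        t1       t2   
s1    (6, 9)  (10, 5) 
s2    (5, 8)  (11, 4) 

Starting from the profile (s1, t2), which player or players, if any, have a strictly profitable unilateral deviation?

P1 at (s1, t2) earns 10; deviating to s2 yields 11 — a strict improvement.
P2 earns 5; deviating to t1 yields 9 — a strict improvement.
Both P1 and P2 have strictly profitable deviations.

Both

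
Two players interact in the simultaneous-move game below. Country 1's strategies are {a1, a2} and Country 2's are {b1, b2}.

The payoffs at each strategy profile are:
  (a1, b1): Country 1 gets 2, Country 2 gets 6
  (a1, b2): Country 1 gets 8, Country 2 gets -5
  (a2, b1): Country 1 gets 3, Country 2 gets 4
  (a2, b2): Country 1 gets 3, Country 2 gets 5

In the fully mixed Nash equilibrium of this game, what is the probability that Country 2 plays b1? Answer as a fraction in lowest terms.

5/6

Let c be the probability that Country 2 plays b1. In a completely mixed equilibrium, Country 1 must be indifferent between a1 and a2.
Country 1's expected payoff from a1 is 2c + 8(1−c); from a2 it is 3c + 3(1−c).
Setting these equal: −6c + 8 = 3, so c = 5/6.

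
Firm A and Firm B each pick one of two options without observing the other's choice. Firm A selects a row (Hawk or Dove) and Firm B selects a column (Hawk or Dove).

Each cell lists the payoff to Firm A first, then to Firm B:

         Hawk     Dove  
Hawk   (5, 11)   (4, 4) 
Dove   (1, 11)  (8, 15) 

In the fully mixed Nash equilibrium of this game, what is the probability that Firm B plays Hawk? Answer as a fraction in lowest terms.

Let q be the probability that Firm B plays Hawk. In a completely mixed equilibrium, Firm A must be indifferent between Hawk and Dove.
Firm A's expected payoff from Hawk is 5q + 4(1−q); from Dove it is q + 8(1−q).
Setting these equal: q + 4 = −7q + 8, so q = 1/2.

1/2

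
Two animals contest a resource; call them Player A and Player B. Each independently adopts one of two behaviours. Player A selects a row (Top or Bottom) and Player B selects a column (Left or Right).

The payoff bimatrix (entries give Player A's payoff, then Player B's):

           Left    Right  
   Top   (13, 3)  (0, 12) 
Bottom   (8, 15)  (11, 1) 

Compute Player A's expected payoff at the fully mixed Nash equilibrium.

143/16

First find q, the probability Player B plays Left, from Player A's indifference between Top and Bottom: 13q = 8q + 11(1−q), giving q = 11/16.
Since Player A is indifferent in equilibrium, Player A's expected payoff equals the payoff from either row against (11/16, 5/16). Using Top: 13(11/16) = 143/16.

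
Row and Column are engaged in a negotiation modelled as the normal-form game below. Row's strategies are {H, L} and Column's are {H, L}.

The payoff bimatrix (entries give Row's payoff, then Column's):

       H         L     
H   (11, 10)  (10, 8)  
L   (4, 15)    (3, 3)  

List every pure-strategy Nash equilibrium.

(H, H)

(H, H): Row gets 11 ≥ 4 from L, and Column gets 10 ≥ 8 from L — Nash equilibrium.
(H, L): Column prefers H (10 > 8) — not an equilibrium.
(L, H): Row prefers H (11 > 4) — not an equilibrium.
(L, L): Row prefers H (10 > 3); Column prefers H (15 > 3) — not an equilibrium.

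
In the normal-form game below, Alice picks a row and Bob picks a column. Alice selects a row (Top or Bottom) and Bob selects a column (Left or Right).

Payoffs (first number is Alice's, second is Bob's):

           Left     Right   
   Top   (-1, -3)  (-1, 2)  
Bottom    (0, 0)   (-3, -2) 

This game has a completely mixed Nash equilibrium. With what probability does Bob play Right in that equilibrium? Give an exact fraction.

1/3

Let c be the probability that Bob plays Left. In a completely mixed equilibrium, Alice must be indifferent between Top and Bottom.
Alice's expected payoff from Top is −c − (1−c); from Bottom it is −3(1−c).
Setting these equal: -1 = 3c − 3, so c = 2/3.
Therefore Bob plays Right with probability 1 − 2/3 = 1/3.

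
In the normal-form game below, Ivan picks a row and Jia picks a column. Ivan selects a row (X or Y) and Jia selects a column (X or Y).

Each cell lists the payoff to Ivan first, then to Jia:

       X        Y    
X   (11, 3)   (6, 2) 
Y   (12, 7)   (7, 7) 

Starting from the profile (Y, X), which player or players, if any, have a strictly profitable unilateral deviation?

Ivan at (Y, X) earns 12; deviating to X yields 11 — not better.
Jia earns 7; deviating to Y yields 7 — not better.
Neither player can strictly improve; the profile is a Nash equilibrium.

Neither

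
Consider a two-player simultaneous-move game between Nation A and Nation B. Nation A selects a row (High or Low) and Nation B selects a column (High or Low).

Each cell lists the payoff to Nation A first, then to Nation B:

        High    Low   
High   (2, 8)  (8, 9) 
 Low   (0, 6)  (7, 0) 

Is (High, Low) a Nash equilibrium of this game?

At (High, Low), Nation A earns 8; switching to Low would give 7, so Nation A has no profitable deviation.
Nation B earns 9; switching to High would give 8, so Nation B has no profitable deviation.
Neither player can gain by a unilateral deviation, so this profile is a Nash equilibrium.

Yes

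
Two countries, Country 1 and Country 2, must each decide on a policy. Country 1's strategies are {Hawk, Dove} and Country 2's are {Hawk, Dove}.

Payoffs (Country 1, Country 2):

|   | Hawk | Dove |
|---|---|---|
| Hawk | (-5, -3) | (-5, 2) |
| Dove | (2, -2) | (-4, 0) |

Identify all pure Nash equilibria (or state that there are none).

(Hawk, Hawk): Country 1 prefers Dove (2 > -5); Country 2 prefers Dove (2 > -3) — not an equilibrium.
(Hawk, Dove): Country 1 prefers Dove (-4 > -5) — not an equilibrium.
(Dove, Hawk): Country 2 prefers Dove (0 > -2) — not an equilibrium.
(Dove, Dove): Country 1 gets -4 ≥ -5 from Hawk, and Country 2 gets 0 ≥ -2 from Hawk — Nash equilibrium.

(Dove, Dove)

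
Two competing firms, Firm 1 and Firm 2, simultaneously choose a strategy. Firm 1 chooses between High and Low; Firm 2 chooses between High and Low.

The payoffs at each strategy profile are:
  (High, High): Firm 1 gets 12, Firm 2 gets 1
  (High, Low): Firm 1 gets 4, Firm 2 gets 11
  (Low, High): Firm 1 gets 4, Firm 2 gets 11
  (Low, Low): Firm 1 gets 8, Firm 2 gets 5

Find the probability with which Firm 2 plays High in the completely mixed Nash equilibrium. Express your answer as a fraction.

1/3

Let c be the probability that Firm 2 plays High. In a completely mixed equilibrium, Firm 1 must be indifferent between High and Low.
Firm 1's expected payoff from High is 12c + 4(1−c); from Low it is 4c + 8(1−c).
Setting these equal: 8c + 4 = −4c + 8, so c = 1/3.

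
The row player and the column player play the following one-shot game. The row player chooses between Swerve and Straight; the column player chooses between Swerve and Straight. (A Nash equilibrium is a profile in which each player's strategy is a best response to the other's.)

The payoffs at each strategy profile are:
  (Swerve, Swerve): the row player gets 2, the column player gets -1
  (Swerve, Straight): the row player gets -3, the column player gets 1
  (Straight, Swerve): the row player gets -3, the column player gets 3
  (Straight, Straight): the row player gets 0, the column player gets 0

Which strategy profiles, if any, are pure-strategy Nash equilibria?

none

(Swerve, Swerve): the column player prefers Straight (1 > -1) — not an equilibrium.
(Swerve, Straight): the row player prefers Straight (0 > -3) — not an equilibrium.
(Straight, Swerve): the row player prefers Swerve (2 > -3) — not an equilibrium.
(Straight, Straight): the column player prefers Swerve (3 > 0) — not an equilibrium.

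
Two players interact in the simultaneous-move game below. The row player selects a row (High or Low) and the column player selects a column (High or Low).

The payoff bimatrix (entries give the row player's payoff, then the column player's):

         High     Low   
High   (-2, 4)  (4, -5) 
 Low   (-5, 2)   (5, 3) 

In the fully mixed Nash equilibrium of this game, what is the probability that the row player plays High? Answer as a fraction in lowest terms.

Let r be the probability that the row player plays High. In a completely mixed equilibrium, the column player must be indifferent between High and Low.
The column player's expected payoff from High is 4r + 2(1−r); from Low it is −5r + 3(1−r).
Setting these equal: 2r + 2 = −8r + 3, so r = 1/10.

1/10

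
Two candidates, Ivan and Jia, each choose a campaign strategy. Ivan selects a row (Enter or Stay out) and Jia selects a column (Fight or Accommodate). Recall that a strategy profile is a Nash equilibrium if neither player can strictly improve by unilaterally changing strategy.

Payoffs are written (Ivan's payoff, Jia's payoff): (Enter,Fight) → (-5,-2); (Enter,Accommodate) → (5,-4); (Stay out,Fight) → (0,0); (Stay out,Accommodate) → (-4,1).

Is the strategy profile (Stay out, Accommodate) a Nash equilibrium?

No

At (Stay out, Accommodate), Ivan earns -4; switching to Enter would give 5, so Ivan would deviate.
Jia earns 1; switching to Fight would give 0, so Jia has no profitable deviation.
Since at least one player can profitably deviate, this is not a Nash equilibrium.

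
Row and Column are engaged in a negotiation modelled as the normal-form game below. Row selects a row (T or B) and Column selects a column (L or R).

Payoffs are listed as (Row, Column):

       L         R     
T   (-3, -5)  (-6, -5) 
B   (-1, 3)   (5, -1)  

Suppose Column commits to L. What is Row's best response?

Against L, Row earns -3 from T and -1 from B.
So B is the best response.

B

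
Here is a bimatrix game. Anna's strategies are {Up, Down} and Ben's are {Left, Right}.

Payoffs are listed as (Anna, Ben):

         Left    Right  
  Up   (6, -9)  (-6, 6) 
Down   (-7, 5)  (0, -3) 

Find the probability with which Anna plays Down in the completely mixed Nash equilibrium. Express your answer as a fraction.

15/23

Let x be the probability that Anna plays Up. In a completely mixed equilibrium, Ben must be indifferent between Left and Right.
Ben's expected payoff from Left is −9x + 5(1−x); from Right it is 6x − 3(1−x).
Setting these equal: −14x + 5 = 9x − 3, so x = 8/23.
Therefore Anna plays Down with probability 1 − 8/23 = 15/23.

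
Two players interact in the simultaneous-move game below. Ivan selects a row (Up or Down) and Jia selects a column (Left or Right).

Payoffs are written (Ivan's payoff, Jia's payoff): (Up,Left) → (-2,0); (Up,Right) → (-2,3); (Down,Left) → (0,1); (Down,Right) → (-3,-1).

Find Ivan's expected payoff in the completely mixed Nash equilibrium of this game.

-2

First find q, the probability Jia plays Left, from Ivan's indifference between Up and Down: −2q − 2(1−q) = −3(1−q), giving q = 1/3.
Since Ivan is indifferent in equilibrium, Ivan's expected payoff equals the payoff from either row against (1/3, 2/3). Using Up: −2(1/3) − 2(2/3) = -2.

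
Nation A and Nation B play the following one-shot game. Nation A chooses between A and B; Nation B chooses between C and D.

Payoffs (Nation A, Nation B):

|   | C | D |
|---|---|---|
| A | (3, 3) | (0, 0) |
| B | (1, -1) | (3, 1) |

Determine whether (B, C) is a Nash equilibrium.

No

At (B, C), Nation A earns 1; switching to A would give 3, so Nation A would deviate.
Nation B earns -1; switching to D would give 1, so Nation B would deviate.
Since at least one player can profitably deviate, this is not a Nash equilibrium.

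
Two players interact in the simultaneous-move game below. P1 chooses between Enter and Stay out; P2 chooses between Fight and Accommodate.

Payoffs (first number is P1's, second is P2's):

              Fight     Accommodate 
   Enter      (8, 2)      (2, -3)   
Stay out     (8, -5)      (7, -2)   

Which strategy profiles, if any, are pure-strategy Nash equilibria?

(Enter, Fight): P1 gets 8 ≥ 8 from Stay out, and P2 gets 2 ≥ -3 from Accommodate — Nash equilibrium.
(Enter, Accommodate): P1 prefers Stay out (7 > 2); P2 prefers Fight (2 > -3) — not an equilibrium.
(Stay out, Fight): P2 prefers Accommodate (-2 > -5) — not an equilibrium.
(Stay out, Accommodate): P1 gets 7 ≥ 2 from Enter, and P2 gets -2 ≥ -5 from Fight — Nash equilibrium.

(Enter, Fight) and (Stay out, Accommodate)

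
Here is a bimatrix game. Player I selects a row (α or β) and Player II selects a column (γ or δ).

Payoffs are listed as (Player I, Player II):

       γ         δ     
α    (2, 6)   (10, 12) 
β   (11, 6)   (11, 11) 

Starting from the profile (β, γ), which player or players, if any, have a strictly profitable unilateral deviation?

Player I at (β, γ) earns 11; deviating to α yields 2 — not better.
Player II earns 6; deviating to δ yields 11 — a strict improvement.
Only Player II has a strictly profitable deviation.

Player II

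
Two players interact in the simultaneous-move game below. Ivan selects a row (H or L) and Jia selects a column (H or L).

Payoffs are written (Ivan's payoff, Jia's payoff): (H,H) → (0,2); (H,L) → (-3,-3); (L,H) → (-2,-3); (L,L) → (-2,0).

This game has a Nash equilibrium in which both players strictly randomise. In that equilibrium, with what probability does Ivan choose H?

Let r be the probability that Ivan plays H. In a completely mixed equilibrium, Jia must be indifferent between H and L.
Jia's expected payoff from H is 2r − 3(1−r); from L it is −3r.
Setting these equal: 5r − 3 = −3r, so r = 3/8.

3/8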